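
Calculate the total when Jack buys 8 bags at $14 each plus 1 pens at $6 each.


Cost of bags:
8 x $14 = $112
Cost of pens:
1 x $6 = $6
Add both:
$112 + $6 = $118

$118


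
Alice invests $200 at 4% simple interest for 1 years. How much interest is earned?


Use the formula I = P x R x T / 100
P x R x T = 200 x 4 x 1 = 800
I = 800 / 100 = $8

$8


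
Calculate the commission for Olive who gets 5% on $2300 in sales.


Convert rate to decimal:
5% = 0.05
Multiply by sales:
$2300 x 0.05 = $115

$115


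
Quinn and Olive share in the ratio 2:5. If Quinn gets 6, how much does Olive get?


Find the multiplier:
6 / 2 = 3
Apply to Olive's share:
5 x 3 = 15

15


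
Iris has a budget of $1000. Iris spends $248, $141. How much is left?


Add up expenses:
$248 + $141 = $389
Subtract from budget:
$1000 - $389 = $611

$611


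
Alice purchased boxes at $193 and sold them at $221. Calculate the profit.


Selling price = $221
Cost price = $193
Profit = selling price - cost price:
Profit = $221 - $193 = $28

$28


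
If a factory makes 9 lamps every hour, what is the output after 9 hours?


Production rate: 9 lamps per hour
Time: 9 hours
Total: 9 x 9 = 81 lamps

81 lamps


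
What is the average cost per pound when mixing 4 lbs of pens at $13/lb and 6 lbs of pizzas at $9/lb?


Cost of pens:
4 x $13 = $52
Cost of pizzas:
6 x $9 = $54
Total cost: $52 + $54 = $106
Total weight: 10 lbs
Average: $106 / 10 = $10.60/lb

$10.60/lb


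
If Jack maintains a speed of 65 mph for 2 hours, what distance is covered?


Use the formula: distance = speed x time
Speed = 65 mph, Time = 2 hours
65 x 2 = 130 miles

130 miles


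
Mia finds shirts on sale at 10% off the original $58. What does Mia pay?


Calculate the discount amount:
10% of $58 = $5.80
Subtract from original:
$58 - $5.80 = $52.20

$52.20


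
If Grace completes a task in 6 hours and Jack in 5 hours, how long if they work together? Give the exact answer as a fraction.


Grace's rate: 1/6 of the job per hour
Jack's rate: 1/5 of the job per hour
Combined rate: 1/6 + 1/5 = 11/30 per hour
Time = 1 / (11/30) = 30/11 hours (≈ 2.73 hours)

30/11 hours


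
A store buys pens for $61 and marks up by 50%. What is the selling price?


Calculate the markup amount:
50% of $61 = $30.50
Add to cost:
$61 + $30.50 = $91.50

$91.50


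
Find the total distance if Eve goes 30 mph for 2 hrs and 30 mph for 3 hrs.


Leg 1 distance:
30 x 2 = 60 miles
Leg 2 distance:
30 x 3 = 90 miles
Total distance:
60 + 90 = 150 miles

150 miles


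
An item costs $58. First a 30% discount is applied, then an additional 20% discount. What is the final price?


First discount:
30% of $58 = $17.40
Price after first discount:
$58 - $17.40 = $40.60
Second discount:
20% of $40.60 = $8.12
Final price:
$40.60 - $8.12 = $32.48

$32.48


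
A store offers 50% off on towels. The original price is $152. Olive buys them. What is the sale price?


Calculate the discount amount:
50% of $152 = $76
Subtract from original:
$152 - $76 = $76

$76


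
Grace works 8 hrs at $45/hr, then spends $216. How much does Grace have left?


Calculate earnings:
8 x $45 = $360
Subtract spending:
$360 - $216 = $144

$144


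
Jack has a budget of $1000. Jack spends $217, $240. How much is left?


Add up expenses:
$217 + $240 = $457
Subtract from budget:
$1000 - $457 = $543

$543


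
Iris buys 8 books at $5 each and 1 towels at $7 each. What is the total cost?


Cost of books:
8 x $5 = $40
Cost of towels:
1 x $7 = $7
Add both:
$40 + $7 = $47

$47


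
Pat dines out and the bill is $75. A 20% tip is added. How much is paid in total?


Calculate the tip:
20% of $75 = $15
Add tip to meal cost:
$75 + $15 = $90

$90


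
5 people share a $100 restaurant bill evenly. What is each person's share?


Total bill: $100
Number of people: 5
Each pays: $100 / 5 = $20

$20


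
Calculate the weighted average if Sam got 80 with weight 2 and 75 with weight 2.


Weighted sum:
2 x 80 + 2 x 75 = 310
Total weight:
2 + 2 = 4
Weighted average:
310 / 4 = 77.5

77.5


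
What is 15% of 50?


Convert percentage to decimal:
15% = 0.15
Multiply:
50 x 0.15 = 7.5

7.5


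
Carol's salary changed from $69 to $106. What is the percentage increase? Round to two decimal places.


Find the absolute change:
|106 - 69| = 37
Divide by original and multiply by 100:
37 / 69 x 100 = 53.6231...% ≈ 53.62%

53.62%


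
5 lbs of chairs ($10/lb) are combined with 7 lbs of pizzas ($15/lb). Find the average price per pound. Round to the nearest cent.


Cost of chairs:
5 x $10 = $50
Cost of pizzas:
7 x $15 = $105
Total cost: $50 + $105 = $155
Total weight: 12 lbs
Average: $155 / 12 = $12.9166... ≈ $12.92/lb

$12.92/lb


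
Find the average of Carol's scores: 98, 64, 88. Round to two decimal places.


Add the scores:
98 + 64 + 88 = 250
Divide by the number of tests:
250 / 3 = 83.3333... ≈ 83.33

83.33


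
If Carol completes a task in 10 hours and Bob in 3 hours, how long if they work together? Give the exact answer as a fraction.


Carol's rate: 1/10 of the job per hour
Bob's rate: 1/3 of the job per hour
Combined rate: 1/10 + 1/3 = 13/30 per hour
Time = 1 / (13/30) = 30/13 hours (≈ 2.31 hours)

30/13 hours


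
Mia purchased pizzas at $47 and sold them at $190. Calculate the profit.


Selling price = $190
Cost price = $47
Profit = selling price - cost price:
Profit = $190 - $47 = $143

$143


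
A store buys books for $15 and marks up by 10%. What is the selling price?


Calculate the markup amount:
10% of $15 = $1.50
Add to cost:
$15 + $1.50 = $16.50

$16.50


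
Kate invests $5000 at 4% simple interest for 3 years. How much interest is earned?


Use the formula I = P x R x T / 100
P x R x T = 5000 x 4 x 3 = 60000
I = 60000 / 100 = $600

$600


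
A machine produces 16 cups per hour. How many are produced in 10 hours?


Production rate: 16 cups per hour
Time: 10 hours
Total: 16 x 10 = 160 cups

160 cups


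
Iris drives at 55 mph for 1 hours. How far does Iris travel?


Use the formula: distance = speed x time
Speed = 55 mph, Time = 1 hours
55 x 1 = 55 miles

55 miles


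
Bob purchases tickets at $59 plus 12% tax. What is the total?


Calculate the tax:
12% of $59 = $7.08
Add tax to price:
$59 + $7.08 = $66.08

$66.08


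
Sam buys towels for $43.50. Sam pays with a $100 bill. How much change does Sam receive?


Start with the amount paid:
$100
Subtract the price:
$100 - $43.50 = $56.50

$56.50


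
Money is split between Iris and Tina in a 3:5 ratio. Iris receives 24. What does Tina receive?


Find the multiplier:
24 / 3 = 8
Apply to Tina's share:
5 x 8 = 40

40


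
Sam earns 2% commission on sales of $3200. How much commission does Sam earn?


Convert rate to decimal:
2% = 0.02
Multiply by sales:
$3200 x 0.02 = $64

$64


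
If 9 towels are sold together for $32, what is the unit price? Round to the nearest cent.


Total cost: $32
Number of items: 9
Unit price: $32 / 9 = $3.5555... ≈ $3.56

$3.56


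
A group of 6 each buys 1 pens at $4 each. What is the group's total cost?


Cost per person:
1 x $4 = $4
Group total:
6 x $4 = $24

$24


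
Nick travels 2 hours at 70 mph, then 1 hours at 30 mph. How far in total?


Leg 1 distance:
70 x 2 = 140 miles
Leg 2 distance:
30 x 1 = 30 miles
Total distance:
140 + 30 = 170 miles

170 miles


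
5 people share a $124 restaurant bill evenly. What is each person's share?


Total bill: $124
Number of people: 5
Each pays: $124 / 5 = $24.80

$24.80


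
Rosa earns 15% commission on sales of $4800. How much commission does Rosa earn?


Convert rate to decimal:
15% = 0.15
Multiply by sales:
$4800 x 0.15 = $720

$720


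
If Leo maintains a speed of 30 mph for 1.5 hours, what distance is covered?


Use the formula: distance = speed x time
Speed = 30 mph, Time = 1.5 hours
30 x 1.5 = 45 miles

45 miles


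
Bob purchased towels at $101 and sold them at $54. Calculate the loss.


Selling price = $54
Cost price = $101
Loss = cost price - selling price:
Loss = $101 - $54 = $47

$47


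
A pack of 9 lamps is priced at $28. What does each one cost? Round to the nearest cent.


Total cost: $28
Number of items: 9
Unit price: $28 / 9 = $3.1111... ≈ $3.11

$3.11


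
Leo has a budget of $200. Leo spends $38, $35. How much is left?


Add up expenses:
$38 + $35 = $73
Subtract from budget:
$200 - $73 = $127

$127


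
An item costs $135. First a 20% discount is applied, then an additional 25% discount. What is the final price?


First discount:
20% of $135 = $27
Price after first discount:
$135 - $27 = $108
Second discount:
25% of $108 = $27
Final price:
$108 - $27 = $81

$81


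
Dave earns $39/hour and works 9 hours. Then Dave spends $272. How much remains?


Calculate earnings:
9 x $39 = $351
Subtract spending:
$351 - $272 = $79

$79


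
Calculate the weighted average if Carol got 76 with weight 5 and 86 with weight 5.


Weighted sum:
5 x 76 + 5 x 86 = 810
Total weight:
5 + 5 = 10
Weighted average:
810 / 10 = 81

81


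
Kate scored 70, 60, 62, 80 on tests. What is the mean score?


Add the scores:
70 + 60 + 62 + 80 = 272
Divide by the number of tests:
272 / 4 = 68

68


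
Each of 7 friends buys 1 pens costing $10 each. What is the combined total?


Cost per person:
1 x $10 = $10
Group total:
7 x $10 = $70

$70


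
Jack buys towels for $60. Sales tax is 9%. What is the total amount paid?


Calculate the tax:
9% of $60 = $5.40
Add tax to price:
$60 + $5.40 = $65.40

$65.40


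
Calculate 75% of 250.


Convert percentage to decimal:
75% = 0.75
Multiply:
250 x 0.75 = 187.5

187.5


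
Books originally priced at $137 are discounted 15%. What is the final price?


Calculate the discount amount:
15% of $137 = $20.55
Subtract from original:
$137 - $20.55 = $116.45

$116.45


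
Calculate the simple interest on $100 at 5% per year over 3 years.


Use the formula I = P x R x T / 100
P x R x T = 100 x 5 x 3 = 1500
I = 1500 / 100 = $15

$15


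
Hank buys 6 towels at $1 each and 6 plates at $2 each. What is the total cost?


Cost of towels:
6 x $1 = $6
Cost of plates:
6 x $2 = $12
Add both:
$6 + $12 = $18

$18


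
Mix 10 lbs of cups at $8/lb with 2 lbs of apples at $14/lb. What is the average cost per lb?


Cost of cups:
10 x $8 = $80
Cost of apples:
2 x $14 = $28
Total cost: $80 + $28 = $108
Total weight: 12 lbs
Average: $108 / 12 = $9/lb

$9/lb


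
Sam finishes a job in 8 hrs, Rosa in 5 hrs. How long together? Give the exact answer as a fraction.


Sam's rate: 1/8 of the job per hour
Rosa's rate: 1/5 of the job per hour
Combined rate: 1/8 + 1/5 = 13/40 per hour
Time = 1 / (13/40) = 40/13 hours (≈ 3.08 hours)

40/13 hours


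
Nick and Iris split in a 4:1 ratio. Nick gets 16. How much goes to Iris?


Find the multiplier:
16 / 4 = 4
Apply to Iris's share:
1 x 4 = 4

4


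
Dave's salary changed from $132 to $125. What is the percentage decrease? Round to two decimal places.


Find the absolute change:
|125 - 132| = 7
Divide by original and multiply by 100:
7 / 132 x 100 = 5.3030...% ≈ 5.3%

5.3%


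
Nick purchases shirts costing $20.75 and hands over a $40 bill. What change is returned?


Start with the amount paid:
$40
Subtract the price:
$40 - $20.75 = $19.25

$19.25


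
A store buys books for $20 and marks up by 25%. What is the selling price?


Calculate the markup amount:
25% of $20 = $5
Add to cost:
$20 + $5 = $25

$25


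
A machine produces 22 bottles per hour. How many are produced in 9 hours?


Production rate: 22 bottles per hour
Time: 9 hours
Total: 22 x 9 = 198 bottles

198 bottles


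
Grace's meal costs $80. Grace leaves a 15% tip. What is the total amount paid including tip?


Calculate the tip:
15% of $80 = $12
Add tip to meal cost:
$80 + $12 = $92

$92


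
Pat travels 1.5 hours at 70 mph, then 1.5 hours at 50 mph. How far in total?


Leg 1 distance:
70 x 1.5 = 105 miles
Leg 2 distance:
50 x 1.5 = 75 miles
Total distance:
105 + 75 = 180 miles

180 miles


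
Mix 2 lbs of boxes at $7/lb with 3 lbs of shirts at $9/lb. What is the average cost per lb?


Cost of boxes:
2 x $7 = $14
Cost of shirts:
3 x $9 = $27
Total cost: $14 + $27 = $41
Total weight: 5 lbs
Average: $41 / 5 = $8.20/lb

$8.20/lb


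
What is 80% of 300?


Convert percentage to decimal:
80% = 0.8
Multiply:
300 x 0.8 = 240

240


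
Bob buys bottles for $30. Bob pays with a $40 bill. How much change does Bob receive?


Start with the amount paid:
$40
Subtract the price:
$40 - $30 = $10

$10


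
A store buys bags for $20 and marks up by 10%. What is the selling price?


Calculate the markup amount:
10% of $20 = $2
Add to cost:
$20 + $2 = $22

$22


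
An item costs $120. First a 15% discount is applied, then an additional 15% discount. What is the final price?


First discount:
15% of $120 = $18
Price after first discount:
$120 - $18 = $102
Second discount:
15% of $102 = $15.30
Final price:
$102 - $15.30 = $86.70

$86.70


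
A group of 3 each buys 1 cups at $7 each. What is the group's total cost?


Cost per person:
1 x $7 = $7
Group total:
3 x $7 = $21

$21


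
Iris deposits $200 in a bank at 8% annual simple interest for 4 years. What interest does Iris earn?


Use the formula I = P x R x T / 100
P x R x T = 200 x 8 x 4 = 6400
I = 6400 / 100 = $64

$64


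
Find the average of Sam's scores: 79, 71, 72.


Add the scores:
79 + 71 + 72 = 222
Divide by the number of tests:
222 / 3 = 74

74


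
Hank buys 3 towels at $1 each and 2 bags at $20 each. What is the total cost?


Cost of towels:
3 x $1 = $3
Cost of bags:
2 x $20 = $40
Add both:
$3 + $40 = $43

$43


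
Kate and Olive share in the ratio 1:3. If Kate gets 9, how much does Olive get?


Find the multiplier:
9 / 1 = 9
Apply to Olive's share:
3 x 9 = 27

27


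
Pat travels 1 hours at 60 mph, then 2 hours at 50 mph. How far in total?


Leg 1 distance:
60 x 1 = 60 miles
Leg 2 distance:
50 x 2 = 100 miles
Total distance:
60 + 100 = 160 miles

160 miles


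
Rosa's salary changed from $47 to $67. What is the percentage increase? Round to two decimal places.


Find the absolute change:
|67 - 47| = 20
Divide by original and multiply by 100:
20 / 47 x 100 = 42.5531...% ≈ 42.55%

42.55%


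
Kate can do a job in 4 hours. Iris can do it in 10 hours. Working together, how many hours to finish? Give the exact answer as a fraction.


Kate's rate: 1/4 of the job per hour
Iris's rate: 1/10 of the job per hour
Combined rate: 1/4 + 1/10 = 7/20 per hour
Time = 1 / (7/20) = 20/7 hours (≈ 2.86 hours)

20/7 hours


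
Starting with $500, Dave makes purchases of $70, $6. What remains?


Add up expenses:
$70 + $6 = $76
Subtract from budget:
$500 - $76 = $424

$424


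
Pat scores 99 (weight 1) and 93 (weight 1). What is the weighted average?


Weighted sum:
1 x 99 + 1 x 93 = 192
Total weight:
1 + 1 = 2
Weighted average:
192 / 2 = 96

96


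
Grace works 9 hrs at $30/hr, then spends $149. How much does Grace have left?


Calculate earnings:
9 x $30 = $270
Subtract spending:
$270 - $149 = $121

$121


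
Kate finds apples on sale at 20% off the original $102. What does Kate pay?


Calculate the discount amount:
20% of $102 = $20.40
Subtract from original:
$102 - $20.40 = $81.60

$81.60


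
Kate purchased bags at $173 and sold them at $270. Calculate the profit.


Selling price = $270
Cost price = $173
Profit = selling price - cost price:
Profit = $270 - $173 = $97

$97


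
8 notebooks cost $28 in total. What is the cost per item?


Total cost: $28
Number of items: 8
Unit price: $28 / 8 = $3.50

$3.50


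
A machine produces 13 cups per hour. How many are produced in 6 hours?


Production rate: 13 cups per hour
Time: 6 hours
Total: 13 x 6 = 78 cups

78 cups


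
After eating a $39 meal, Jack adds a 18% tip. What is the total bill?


Calculate the tip:
18% of $39 = $7.02
Add tip to meal cost:
$39 + $7.02 = $46.02

$46.02


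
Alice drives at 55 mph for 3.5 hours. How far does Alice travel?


Use the formula: distance = speed x time
Speed = 55 mph, Time = 3.5 hours
55 x 3.5 = 192.5 miles

192.5 miles


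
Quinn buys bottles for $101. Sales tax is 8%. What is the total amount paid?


Calculate the tax:
8% of $101 = $8.08
Add tax to price:
$101 + $8.08 = $109.08

$109.08


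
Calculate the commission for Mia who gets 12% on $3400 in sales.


Convert rate to decimal:
12% = 0.12
Multiply by sales:
$3400 x 0.12 = $408

$408


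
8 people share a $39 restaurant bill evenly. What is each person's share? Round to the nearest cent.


Total bill: $39
Number of people: 8
Each pays: $39 / 8 = $4.875 ≈ $4.88

$4.88


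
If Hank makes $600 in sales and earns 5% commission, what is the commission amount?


Convert rate to decimal:
5% = 0.05
Multiply by sales:
$600 x 0.05 = $30

$30


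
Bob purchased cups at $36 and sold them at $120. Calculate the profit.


Selling price = $120
Cost price = $36
Profit = selling price - cost price:
Profit = $120 - $36 = $84

$84


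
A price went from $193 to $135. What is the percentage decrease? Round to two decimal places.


Find the absolute change:
|135 - 193| = 58
Divide by original and multiply by 100:
58 / 193 x 100 = 30.0518...% ≈ 30.05%

30.05%


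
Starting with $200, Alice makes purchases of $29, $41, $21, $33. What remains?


Add up expenses:
$29 + $41 + $21 + $33 = $124
Subtract from budget:
$200 - $124 = $76

$76


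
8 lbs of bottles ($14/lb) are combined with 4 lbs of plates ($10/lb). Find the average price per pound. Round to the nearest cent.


Cost of bottles:
8 x $14 = $112
Cost of plates:
4 x $10 = $40
Total cost: $112 + $40 = $152
Total weight: 12 lbs
Average: $152 / 12 = $12.6666... ≈ $12.67/lb

$12.67/lb


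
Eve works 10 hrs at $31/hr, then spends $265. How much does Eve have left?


Calculate earnings:
10 x $31 = $310
Subtract spending:
$310 - $265 = $45

$45


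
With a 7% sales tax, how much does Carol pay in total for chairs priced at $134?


Calculate the tax:
7% of $134 = $9.38
Add tax to price:
$134 + $9.38 = $143.38

$143.38


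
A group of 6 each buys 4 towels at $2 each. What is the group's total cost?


Cost per person:
4 x $2 = $8
Group total:
6 x $8 = $48

$48


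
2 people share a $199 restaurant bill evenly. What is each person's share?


Total bill: $199
Number of people: 2
Each pays: $199 / 2 = $99.50

$99.50


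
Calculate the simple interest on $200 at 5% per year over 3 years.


Use the formula I = P x R x T / 100
P x R x T = 200 x 5 x 3 = 3000
I = 3000 / 100 = $30

$30


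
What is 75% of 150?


Convert percentage to decimal:
75% = 0.75
Multiply:
150 x 0.75 = 112.5

112.5


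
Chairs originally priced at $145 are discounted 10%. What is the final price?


Calculate the discount amount:
10% of $145 = $14.50
Subtract from original:
$145 - $14.50 = $130.50

$130.50


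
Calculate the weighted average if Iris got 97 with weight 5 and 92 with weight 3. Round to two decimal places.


Weighted sum:
5 x 97 + 3 x 92 = 761
Total weight:
5 + 3 = 8
Weighted average:
761 / 8 = 95.125 ≈ 95.13

95.13


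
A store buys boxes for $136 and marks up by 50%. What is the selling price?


Calculate the markup amount:
50% of $136 = $68
Add to cost:
$136 + $68 = $204

$204


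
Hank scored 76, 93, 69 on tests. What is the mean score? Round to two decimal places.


Add the scores:
76 + 93 + 69 = 238
Divide by the number of tests:
238 / 3 = 79.3333... ≈ 79.33

79.33


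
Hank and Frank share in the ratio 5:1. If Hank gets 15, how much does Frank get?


Find the multiplier:
15 / 5 = 3
Apply to Frank's share:
1 x 3 = 3

3


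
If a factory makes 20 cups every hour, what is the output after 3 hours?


Production rate: 20 cups per hour
Time: 3 hours
Total: 20 x 3 = 60 cups

60 cups


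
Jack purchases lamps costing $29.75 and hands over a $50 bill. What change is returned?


Start with the amount paid:
$50
Subtract the price:
$50 - $29.75 = $20.25

$20.25


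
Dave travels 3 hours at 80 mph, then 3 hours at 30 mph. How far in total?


Leg 1 distance:
80 x 3 = 240 miles
Leg 2 distance:
30 x 3 = 90 miles
Total distance:
240 + 90 = 330 miles

330 miles


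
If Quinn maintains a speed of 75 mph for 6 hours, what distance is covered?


Use the formula: distance = speed x time
Speed = 75 mph, Time = 6 hours
75 x 6 = 450 miles

450 miles


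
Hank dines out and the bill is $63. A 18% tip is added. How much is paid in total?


Calculate the tip:
18% of $63 = $11.34
Add tip to meal cost:
$63 + $11.34 = $74.34

$74.34


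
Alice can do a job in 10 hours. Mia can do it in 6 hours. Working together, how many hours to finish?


Alice's rate: 1/10 of the job per hour
Mia's rate: 1/6 of the job per hour
Combined rate: 1/10 + 1/6 = 4/15 per hour
Time = 1 / (4/15) = 15/4 = 3.75 hours

3.75 hours


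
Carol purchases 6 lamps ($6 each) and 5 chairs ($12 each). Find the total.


Cost of lamps:
6 x $6 = $36
Cost of chairs:
5 x $12 = $60
Add both:
$36 + $60 = $96

$96


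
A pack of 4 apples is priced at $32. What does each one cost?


Total cost: $32
Number of items: 4
Unit price: $32 / 4 = $8

$8


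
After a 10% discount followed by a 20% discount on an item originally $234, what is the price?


First discount:
10% of $234 = $23.40
Price after first discount:
$234 - $23.40 = $210.60
Second discount:
20% of $210.60 = $42.12
Final price:
$210.60 - $42.12 = $168.48

$168.48


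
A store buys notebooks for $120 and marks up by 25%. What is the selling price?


Calculate the markup amount:
25% of $120 = $30
Add to cost:
$120 + $30 = $150

$150


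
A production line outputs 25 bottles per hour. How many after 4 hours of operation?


Production rate: 25 bottles per hour
Time: 4 hours
Total: 25 x 4 = 100 bottles

100 bottles


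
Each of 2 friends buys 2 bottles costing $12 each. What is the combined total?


Cost per person:
2 x $12 = $24
Group total:
2 x $24 = $48

$48


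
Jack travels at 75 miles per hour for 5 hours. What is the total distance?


Use the formula: distance = speed x time
Speed = 75 mph, Time = 5 hours
75 x 5 = 375 miles

375 miles


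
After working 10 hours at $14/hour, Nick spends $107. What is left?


Calculate earnings:
10 x $14 = $140
Subtract spending:
$140 - $107 = $33

$33


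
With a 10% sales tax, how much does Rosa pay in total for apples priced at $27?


Calculate the tax:
10% of $27 = $2.70
Add tax to price:
$27 + $2.70 = $29.70

$29.70


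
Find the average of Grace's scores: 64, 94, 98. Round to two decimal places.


Add the scores:
64 + 94 + 98 = 256
Divide by the number of tests:
256 / 3 = 85.3333... ≈ 85.33

85.33


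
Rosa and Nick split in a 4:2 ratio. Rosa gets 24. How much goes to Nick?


Find the multiplier:
24 / 4 = 6
Apply to Nick's share:
2 x 6 = 12

12


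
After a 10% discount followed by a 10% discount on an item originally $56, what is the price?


First discount:
10% of $56 = $5.60
Price after first discount:
$56 - $5.60 = $50.40
Second discount:
10% of $50.40 = $5.04
Final price:
$50.40 - $5.04 = $45.36

$45.36


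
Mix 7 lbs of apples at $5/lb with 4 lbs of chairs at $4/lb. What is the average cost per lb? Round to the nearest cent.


Cost of apples:
7 x $5 = $35
Cost of chairs:
4 x $4 = $16
Total cost: $35 + $16 = $51
Total weight: 11 lbs
Average: $51 / 11 = $4.6363... ≈ $4.64/lb

$4.64/lb


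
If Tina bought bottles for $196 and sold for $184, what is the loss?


Selling price = $184
Cost price = $196
Loss = cost price - selling price:
Loss = $196 - $184 = $12

$12


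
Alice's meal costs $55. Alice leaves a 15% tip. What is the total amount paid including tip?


Calculate the tip:
15% of $55 = $8.25
Add tip to meal cost:
$55 + $8.25 = $63.25

$63.25


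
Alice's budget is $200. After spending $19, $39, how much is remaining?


Add up expenses:
$19 + $39 = $58
Subtract from budget:
$200 - $58 = $142

$142


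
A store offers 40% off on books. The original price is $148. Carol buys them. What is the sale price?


Calculate the discount amount:
40% of $148 = $59.20
Subtract from original:
$148 - $59.20 = $88.80

$88.80


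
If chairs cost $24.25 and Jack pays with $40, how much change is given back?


Start with the amount paid:
$40
Subtract the price:
$40 - $24.25 = $15.75

$15.75


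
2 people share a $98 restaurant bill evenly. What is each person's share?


Total bill: $98
Number of people: 2
Each pays: $98 / 2 = $49

$49


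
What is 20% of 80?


Convert percentage to decimal:
20% = 0.2
Multiply:
80 x 0.2 = 16

16


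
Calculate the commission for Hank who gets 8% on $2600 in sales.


Convert rate to decimal:
8% = 0.08
Multiply by sales:
$2600 x 0.08 = $208

$208


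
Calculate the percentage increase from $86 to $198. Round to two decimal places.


Find the absolute change:
|198 - 86| = 112
Divide by original and multiply by 100:
112 / 86 x 100 = 130.2325...% ≈ 130.23%

130.23%


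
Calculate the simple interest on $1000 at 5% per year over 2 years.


Use the formula I = P x R x T / 100
P x R x T = 1000 x 5 x 2 = 10000
I = 10000 / 100 = $100

$100


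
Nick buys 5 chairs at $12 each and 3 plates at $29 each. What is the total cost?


Cost of chairs:
5 x $12 = $60
Cost of plates:
3 x $29 = $87
Add both:
$60 + $87 = $147

$147


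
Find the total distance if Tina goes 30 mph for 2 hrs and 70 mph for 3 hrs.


Leg 1 distance:
30 x 2 = 60 miles
Leg 2 distance:
70 x 3 = 210 miles
Total distance:
60 + 210 = 270 miles

270 miles


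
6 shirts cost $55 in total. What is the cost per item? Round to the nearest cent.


Total cost: $55
Number of items: 6
Unit price: $55 / 6 = $9.1666... ≈ $9.17

$9.17


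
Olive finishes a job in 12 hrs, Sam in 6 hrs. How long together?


Olive's rate: 1/12 of the job per hour
Sam's rate: 1/6 of the job per hour
Combined rate: 1/12 + 1/6 = 1/4 per hour
Time = 1 / (1/4) = 4 hours

4 hours


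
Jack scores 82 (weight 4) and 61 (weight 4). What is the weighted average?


Weighted sum:
4 x 82 + 4 x 61 = 572
Total weight:
4 + 4 = 8
Weighted average:
572 / 8 = 71.5

71.5


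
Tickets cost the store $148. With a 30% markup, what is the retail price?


Calculate the markup amount:
30% of $148 = $44.40
Add to cost:
$148 + $44.40 = $192.40

$192.40


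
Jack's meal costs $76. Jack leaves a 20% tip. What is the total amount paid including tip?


Calculate the tip:
20% of $76 = $15.20
Add tip to meal cost:
$76 + $15.20 = $91.20

$91.20


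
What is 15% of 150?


Convert percentage to decimal:
15% = 0.15
Multiply:
150 x 0.15 = 22.5

22.5


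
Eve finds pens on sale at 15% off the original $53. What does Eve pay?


Calculate the discount amount:
15% of $53 = $7.95
Subtract from original:
$53 - $7.95 = $45.05

$45.05


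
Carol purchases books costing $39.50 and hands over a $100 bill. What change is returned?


Start with the amount paid:
$100
Subtract the price:
$100 - $39.50 = $60.50

$60.50


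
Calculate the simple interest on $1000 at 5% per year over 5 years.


Use the formula I = P x R x T / 100
P x R x T = 1000 x 5 x 5 = 25000
I = 25000 / 100 = $250

$250


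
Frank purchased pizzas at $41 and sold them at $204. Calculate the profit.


Selling price = $204
Cost price = $41
Profit = selling price - cost price:
Profit = $204 - $41 = $163

$163


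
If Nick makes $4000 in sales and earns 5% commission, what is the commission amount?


Convert rate to decimal:
5% = 0.05
Multiply by sales:
$4000 x 0.05 = $200

$200


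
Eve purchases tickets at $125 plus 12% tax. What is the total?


Calculate the tax:
12% of $125 = $15
Add tax to price:
$125 + $15 = $140

$140


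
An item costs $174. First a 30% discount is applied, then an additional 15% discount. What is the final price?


First discount:
30% of $174 = $52.20
Price after first discount:
$174 - $52.20 = $121.80
Second discount:
15% of $121.80 = $18.27
Final price:
$121.80 - $18.27 = $103.53

$103.53


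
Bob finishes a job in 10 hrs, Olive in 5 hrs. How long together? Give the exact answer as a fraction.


Bob's rate: 1/10 of the job per hour
Olive's rate: 1/5 of the job per hour
Combined rate: 1/10 + 1/5 = 3/10 per hour
Time = 1 / (3/10) = 10/3 hours (≈ 3.33 hours)

10/3 hours


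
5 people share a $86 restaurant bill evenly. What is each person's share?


Total bill: $86
Number of people: 5
Each pays: $86 / 5 = $17.20

$17.20


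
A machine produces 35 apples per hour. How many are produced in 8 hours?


Production rate: 35 apples per hour
Time: 8 hours
Total: 35 x 8 = 280 apples

280 apples


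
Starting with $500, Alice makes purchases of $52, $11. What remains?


Add up expenses:
$52 + $11 = $63
Subtract from budget:
$500 - $63 = $437

$437


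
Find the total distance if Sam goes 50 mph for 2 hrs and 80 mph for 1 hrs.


Leg 1 distance:
50 x 2 = 100 miles
Leg 2 distance:
80 x 1 = 80 miles
Total distance:
100 + 80 = 180 miles

180 miles


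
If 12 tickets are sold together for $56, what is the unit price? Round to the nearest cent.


Total cost: $56
Number of items: 12
Unit price: $56 / 12 = $4.6666... ≈ $4.67

$4.67


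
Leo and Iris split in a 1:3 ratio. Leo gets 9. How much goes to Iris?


Find the multiplier:
9 / 1 = 9
Apply to Iris's share:
3 x 9 = 27

27


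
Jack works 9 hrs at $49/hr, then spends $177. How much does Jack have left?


Calculate earnings:
9 x $49 = $441
Subtract spending:
$441 - $177 = $264

$264


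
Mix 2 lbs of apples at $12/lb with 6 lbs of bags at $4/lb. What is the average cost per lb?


Cost of apples:
2 x $12 = $24
Cost of bags:
6 x $4 = $24
Total cost: $24 + $24 = $48
Total weight: 8 lbs
Average: $48 / 8 = $6/lb

$6/lb


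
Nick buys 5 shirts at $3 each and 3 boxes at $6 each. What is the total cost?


Cost of shirts:
5 x $3 = $15
Cost of boxes:
3 x $6 = $18
Add both:
$15 + $18 = $33

$33


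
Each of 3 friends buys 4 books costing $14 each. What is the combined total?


Cost per person:
4 x $14 = $56
Group total:
3 x $56 = $168

$168


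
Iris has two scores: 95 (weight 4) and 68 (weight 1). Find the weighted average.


Weighted sum:
4 x 95 + 1 x 68 = 448
Total weight:
4 + 1 = 5
Weighted average:
448 / 5 = 89.6

89.6


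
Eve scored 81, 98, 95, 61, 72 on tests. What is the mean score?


Add the scores:
81 + 98 + 95 + 61 + 72 = 407
Divide by the number of tests:
407 / 5 = 81.4

81.4


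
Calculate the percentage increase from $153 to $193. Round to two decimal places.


Find the absolute change:
|193 - 153| = 40
Divide by original and multiply by 100:
40 / 153 x 100 = 26.1437...% ≈ 26.14%

26.14%


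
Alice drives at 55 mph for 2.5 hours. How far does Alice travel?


Use the formula: distance = speed x time
Speed = 55 mph, Time = 2.5 hours
55 x 2.5 = 137.5 miles

137.5 miles


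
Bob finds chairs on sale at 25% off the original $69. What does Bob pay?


Calculate the discount amount:
25% of $69 = $17.25
Subtract from original:
$69 - $17.25 = $51.75

$51.75


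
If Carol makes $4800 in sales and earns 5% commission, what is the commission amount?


Convert rate to decimal:
5% = 0.05
Multiply by sales:
$4800 x 0.05 = $240

$240


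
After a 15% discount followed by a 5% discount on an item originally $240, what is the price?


First discount:
15% of $240 = $36
Price after first discount:
$240 - $36 = $204
Second discount:
5% of $204 = $10.20
Final price:
$204 - $10.20 = $193.80

$193.80


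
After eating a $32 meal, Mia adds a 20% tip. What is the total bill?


Calculate the tip:
20% of $32 = $6.40
Add tip to meal cost:
$32 + $6.40 = $38.40

$38.40


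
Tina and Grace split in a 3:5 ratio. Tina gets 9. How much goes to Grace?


Find the multiplier:
9 / 3 = 3
Apply to Grace's share:
5 x 3 = 15

15


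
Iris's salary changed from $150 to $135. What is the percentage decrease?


Find the absolute change:
|135 - 150| = 15
Divide by original and multiply by 100:
15 / 150 x 100 = 10%

10%


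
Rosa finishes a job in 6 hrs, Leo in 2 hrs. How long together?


Rosa's rate: 1/6 of the job per hour
Leo's rate: 1/2 of the job per hour
Combined rate: 1/6 + 1/2 = 2/3 per hour
Time = 1 / (2/3) = 3/2 = 1.5 hours

1.5 hours


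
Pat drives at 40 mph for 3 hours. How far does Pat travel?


Use the formula: distance = speed x time
Speed = 40 mph, Time = 3 hours
40 x 3 = 120 miles

120 miles


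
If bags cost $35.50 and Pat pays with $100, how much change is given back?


Start with the amount paid:
$100
Subtract the price:
$100 - $35.50 = $64.50

$64.50


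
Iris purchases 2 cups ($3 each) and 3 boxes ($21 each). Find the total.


Cost of cups:
2 x $3 = $6
Cost of boxes:
3 x $21 = $63
Add both:
$6 + $63 = $69

$69


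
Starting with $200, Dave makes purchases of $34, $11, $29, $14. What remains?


Add up expenses:
$34 + $11 + $29 + $14 = $88
Subtract from budget:
$200 - $88 = $112

$112


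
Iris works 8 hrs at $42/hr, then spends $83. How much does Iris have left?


Calculate earnings:
8 x $42 = $336
Subtract spending:
$336 - $83 = $253

$253


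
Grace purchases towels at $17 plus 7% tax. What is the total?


Calculate the tax:
7% of $17 = $1.19
Add tax to price:
$17 + $1.19 = $18.19

$18.19


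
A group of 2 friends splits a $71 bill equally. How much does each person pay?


Total bill: $71
Number of people: 2
Each pays: $71 / 2 = $35.50

$35.50


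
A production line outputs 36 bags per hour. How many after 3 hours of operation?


Production rate: 36 bags per hour
Time: 3 hours
Total: 36 x 3 = 108 bags

108 bags


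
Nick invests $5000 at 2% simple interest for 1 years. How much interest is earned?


Use the formula I = P x R x T / 100
P x R x T = 5000 x 2 x 1 = 10000
I = 10000 / 100 = $100

$100


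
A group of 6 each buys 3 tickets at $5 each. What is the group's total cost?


Cost per person:
3 x $5 = $15
Group total:
6 x $15 = $90

$90


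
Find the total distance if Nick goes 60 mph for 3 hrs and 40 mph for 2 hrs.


Leg 1 distance:
60 x 3 = 180 miles
Leg 2 distance:
40 x 2 = 80 miles
Total distance:
180 + 80 = 260 miles

260 miles


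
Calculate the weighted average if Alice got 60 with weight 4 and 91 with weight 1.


Weighted sum:
4 x 60 + 1 x 91 = 331
Total weight:
4 + 1 = 5
Weighted average:
331 / 5 = 66.2

66.2


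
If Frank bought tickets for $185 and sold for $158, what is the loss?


Selling price = $158
Cost price = $185
Loss = cost price - selling price:
Loss = $185 - $158 = $27

$27


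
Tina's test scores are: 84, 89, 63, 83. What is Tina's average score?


Add the scores:
84 + 89 + 63 + 83 = 319
Divide by the number of tests:
319 / 4 = 79.75

79.75


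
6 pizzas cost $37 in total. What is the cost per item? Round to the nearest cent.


Total cost: $37
Number of items: 6
Unit price: $37 / 6 = $6.1666... ≈ $6.17

$6.17


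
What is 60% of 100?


Convert percentage to decimal:
60% = 0.6
Multiply:
100 x 0.6 = 60

60


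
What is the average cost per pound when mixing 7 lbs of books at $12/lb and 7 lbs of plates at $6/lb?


Cost of books:
7 x $12 = $84
Cost of plates:
7 x $6 = $42
Total cost: $84 + $42 = $126
Total weight: 14 lbs
Average: $126 / 14 = $9/lb

$9/lb


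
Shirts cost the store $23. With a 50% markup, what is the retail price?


Calculate the markup amount:
50% of $23 = $11.50
Add to cost:
$23 + $11.50 = $34.50

$34.50


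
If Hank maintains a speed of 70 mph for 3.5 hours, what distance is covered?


Use the formula: distance = speed x time
Speed = 70 mph, Time = 3.5 hours
70 x 3.5 = 245 miles

245 miles


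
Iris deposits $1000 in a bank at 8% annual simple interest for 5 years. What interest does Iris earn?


Use the formula I = P x R x T / 100
P x R x T = 1000 x 8 x 5 = 40000
I = 40000 / 100 = $400

$400


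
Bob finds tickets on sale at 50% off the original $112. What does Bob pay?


Calculate the discount amount:
50% of $112 = $56
Subtract from original:
$112 - $56 = $56

$56


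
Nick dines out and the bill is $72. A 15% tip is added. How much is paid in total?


Calculate the tip:
15% of $72 = $10.80
Add tip to meal cost:
$72 + $10.80 = $82.80

$82.80


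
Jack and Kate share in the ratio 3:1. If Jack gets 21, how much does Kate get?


Find the multiplier:
21 / 3 = 7
Apply to Kate's share:
1 x 7 = 7

7


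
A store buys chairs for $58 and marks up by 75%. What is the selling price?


Calculate the markup amount:
75% of $58 = $43.50
Add to cost:
$58 + $43.50 = $101.50

$101.50


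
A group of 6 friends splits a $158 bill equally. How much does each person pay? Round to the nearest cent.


Total bill: $158
Number of people: 6
Each pays: $158 / 6 = $26.3333... ≈ $26.33

$26.33


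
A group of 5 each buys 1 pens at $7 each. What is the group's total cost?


Cost per person:
1 x $7 = $7
Group total:
5 x $7 = $35

$35


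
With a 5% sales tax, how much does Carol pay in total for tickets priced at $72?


Calculate the tax:
5% of $72 = $3.60
Add tax to price:
$72 + $3.60 = $75.60

$75.60


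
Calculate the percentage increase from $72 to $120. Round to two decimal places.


Find the absolute change:
|120 - 72| = 48
Divide by original and multiply by 100:
48 / 72 x 100 = 66.6666...% ≈ 66.67%

66.67%


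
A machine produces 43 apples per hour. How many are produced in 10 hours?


Production rate: 43 apples per hour
Time: 10 hours
Total: 43 x 10 = 430 apples

430 apples


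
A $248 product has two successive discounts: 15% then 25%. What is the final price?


First discount:
15% of $248 = $37.20
Price after first discount:
$248 - $37.20 = $210.80
Second discount:
25% of $210.80 = $52.70
Final price:
$210.80 - $52.70 = $158.10

$158.10


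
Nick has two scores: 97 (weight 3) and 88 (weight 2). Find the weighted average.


Weighted sum:
3 x 97 + 2 x 88 = 467
Total weight:
3 + 2 = 5
Weighted average:
467 / 5 = 93.4

93.4


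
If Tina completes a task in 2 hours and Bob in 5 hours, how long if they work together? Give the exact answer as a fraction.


Tina's rate: 1/2 of the job per hour
Bob's rate: 1/5 of the job per hour
Combined rate: 1/2 + 1/5 = 7/10 per hour
Time = 1 / (7/10) = 10/7 hours (≈ 1.43 hours)

10/7 hours


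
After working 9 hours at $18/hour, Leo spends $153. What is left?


Calculate earnings:
9 x $18 = $162
Subtract spending:
$162 - $153 = $9

$9


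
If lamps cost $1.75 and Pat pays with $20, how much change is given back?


Start with the amount paid:
$20
Subtract the price:
$20 - $1.75 = $18.25

$18.25


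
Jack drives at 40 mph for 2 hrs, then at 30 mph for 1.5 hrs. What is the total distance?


Leg 1 distance:
40 x 2 = 80 miles
Leg 2 distance:
30 x 1.5 = 45 miles
Total distance:
80 + 45 = 125 miles

125 miles


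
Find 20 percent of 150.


Convert percentage to decimal:
20% = 0.2
Multiply:
150 x 0.2 = 30

30


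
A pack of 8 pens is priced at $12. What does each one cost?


Total cost: $12
Number of items: 8
Unit price: $12 / 8 = $1.50

$1.50


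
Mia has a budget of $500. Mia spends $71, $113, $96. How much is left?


Add up expenses:
$71 + $113 + $96 = $280
Subtract from budget:
$500 - $280 = $220

$220


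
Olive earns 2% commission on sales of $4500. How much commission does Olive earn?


Convert rate to decimal:
2% = 0.02
Multiply by sales:
$4500 x 0.02 = $90

$90
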